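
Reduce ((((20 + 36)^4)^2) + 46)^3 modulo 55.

20 + 36 = 56 ≡ 1 (mod 55)
(1)^4 ≡ 1 (mod 55)
(1)^2 ≡ 1 (mod 55)
1 + 46 = 47
(47)^3 ≡ 38 (mod 55)

38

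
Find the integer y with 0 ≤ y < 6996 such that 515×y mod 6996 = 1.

2975

Apply the Euclidean algorithm and back-substitute:
6996 = 13×515 + 301
515 = 1×301 + 214
301 = 1×214 + 87
214 = 2×87 + 40
87 = 2×40 + 7
40 = 5×7 + 5
7 = 1×5 + 2
5 = 2×2 + 1
2 = 2×1 + 0
gcd(515, 6996) = 1, so the inverse exists.
Back-substitute for 1:
1 = 1×5 − 2×2
  = −2×7 + 3×5
  = 3×40 − 17×7
  = −17×87 + 37×40
  = 37×214 − 91×87
  = −91×301 + 128×214
  = 128×515 − 219×301
  = −219×6996 + 2975×515
So 515⁻¹ ≡ 2975 (mod 6996).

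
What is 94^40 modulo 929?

524

40 in binary is 101000, i.e. 40 = 32 + 8.
94^1 ≡ 94 (mod 929)
94^2 ≡ 94^2 = 8836 ≡ 475 (mod 929)
94^4 ≡ 475^2 = 225625 ≡ 807 (mod 929)
94^8 ≡ 807^2 = 651249 ≡ 20 (mod 929)
94^16 ≡ 20^2 = 400 (mod 929)
94^32 ≡ 400^2 = 160000 ≡ 212 (mod 929)
94^40 = 94^32 * 94^8 ≡ 212 * 20 (mod 929).
212 * 20 = 4240 ≡ 524 (mod 929).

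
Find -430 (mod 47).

-430 = -10·47 + 40, so -430 ≡ 40 (mod 47).

40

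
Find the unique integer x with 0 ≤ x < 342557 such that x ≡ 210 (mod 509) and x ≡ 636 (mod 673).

509⁻¹ mod 673: 509*119 ≡ 1 (mod 673), so 509⁻¹ ≡ 119.
x = 210 + 509*((636 − 210)*119 mod 673) = 210 + 509*219 = 111681.
Check: 111681 mod 509 = 210, 111681 mod 673 = 636. ✓

111681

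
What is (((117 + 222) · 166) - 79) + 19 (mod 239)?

117 + 222 = 339 ≡ 100 (mod 239)
100 · 166 = 16600 ≡ 109 (mod 239)
109 - 79 = 30
30 + 19 = 49

49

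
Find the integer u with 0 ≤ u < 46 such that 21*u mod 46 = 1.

11

46 = 2*21 + 4
21 = 5*4 + 1
4 = 4*1 + 0
gcd(21, 46) = 1, so the inverse exists.
Back-substitute for 1:
1 = 1*21 − 5*4
  = −5*46 + 11*21
So 21⁻¹ ≡ 11 (mod 46).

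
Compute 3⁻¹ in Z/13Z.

9

Apply the Euclidean algorithm and back-substitute:
13 = 4·3 + 1
3 = 3·1 + 0
gcd(3, 13) = 1, so the inverse exists.
Back-substitute for 1:
1 = 1·13 − 4·3
So 3⁻¹ ≡ −4 ≡ 9 (mod 13).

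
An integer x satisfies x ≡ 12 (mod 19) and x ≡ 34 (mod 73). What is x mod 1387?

19⁻¹ mod 73: 19×50 ≡ 1 (mod 73), so 19⁻¹ ≡ 50.
x = 12 + 19×((34 − 12)×50 mod 73) = 12 + 19×5 = 107.

107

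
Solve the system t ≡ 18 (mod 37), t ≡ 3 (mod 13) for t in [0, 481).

37⁻¹ mod 13: 37*6 ≡ 1 (mod 13), so 37⁻¹ ≡ 6.
t = 18 + 37*((3 − 18)*6 mod 13) = 18 + 37*1 = 55.

55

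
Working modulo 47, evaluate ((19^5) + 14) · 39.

45

(19)^5 ≡ 45 (mod 47)
45 + 14 = 59 ≡ 12 (mod 47)
12 · 39 = 468 ≡ 45 (mod 47)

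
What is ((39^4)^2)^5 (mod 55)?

1

(39)^4 ≡ 31 (mod 55)
(31)^2 ≡ 26 (mod 55)
(26)^5 ≡ 1 (mod 55)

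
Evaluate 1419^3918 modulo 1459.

By square-and-multiply:
3918 in binary is 111101001110, i.e. 3918 = 2048 + 1024 + 512 + 256 + 64 + 8 + 4 + 2.
1419^1 ≡ 1419 (mod 1459)
1419^2 ≡ 1419^2 = 2013561 ≡ 141 (mod 1459)
1419^4 ≡ 141^2 = 19881 ≡ 914 (mod 1459)
1419^8 ≡ 914^2 = 835396 ≡ 848 (mod 1459)
1419^16 ≡ 848^2 = 719104 ≡ 1276 (mod 1459)
1419^32 ≡ 1276^2 = 1628176 ≡ 1391 (mod 1459)
1419^64 ≡ 1391^2 = 1934881 ≡ 247 (mod 1459)
1419^128 ≡ 247^2 = 61009 ≡ 1190 (mod 1459)
1419^256 ≡ 1190^2 = 1416100 ≡ 870 (mod 1459)
1419^512 ≡ 870^2 = 756900 ≡ 1138 (mod 1459)
1419^1024 ≡ 1138^2 = 1295044 ≡ 911 (mod 1459)
1419^2048 ≡ 911^2 = 829921 ≡ 1209 (mod 1459)
1419^3918 = 1419^2048 * 1419^1024 * 1419^512 * 1419^256 * 1419^64 * 1419^8 * 1419^4 * 1419^2 ≡ 1209 * 911 * 1138 * 870 * 247 * 848 * 914 * 141 (mod 1459).
Accumulate the product:
1209 * 911 = 1101399 ≡ 1313
1313 * 1138 = 1494194 ≡ 178
178 * 870 = 154860 ≡ 206
206 * 247 = 50882 ≡ 1276
1276 * 848 = 1082048 ≡ 929
929 * 914 = 849106 ≡ 1427
1427 * 141 = 201207 ≡ 1324

1324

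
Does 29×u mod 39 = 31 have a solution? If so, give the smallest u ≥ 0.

gcd(29, 39) = 1, so a unique solution mod 39 exists.
29⁻¹ ≡ 35 (mod 39).
u ≡ 35×31 ≡ 32 (mod 39).

32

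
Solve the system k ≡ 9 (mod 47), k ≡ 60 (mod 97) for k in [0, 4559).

47⁻¹ mod 97: 47*64 ≡ 1 (mod 97), so 47⁻¹ ≡ 64.
k = 9 + 47*((60 − 9)*64 mod 97) = 9 + 47*63 = 2970.

2970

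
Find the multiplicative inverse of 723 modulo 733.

513

Apply the Euclidean algorithm and back-substitute:
733 = 1*723 + 10
723 = 72*10 + 3
10 = 3*3 + 1
3 = 3*1 + 0
gcd(723, 733) = 1, so the inverse exists.
Back-substitute for 1:
1 = 1*10 − 3*3
  = −3*723 + 217*10
  = 217*733 − 220*723
So 723⁻¹ ≡ −220 ≡ 513 (mod 733).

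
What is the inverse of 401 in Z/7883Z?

Run the extended Euclidean algorithm:
7883 = 19×401 + 264
401 = 1×264 + 137
264 = 1×137 + 127
137 = 1×127 + 10
127 = 12×10 + 7
10 = 1×7 + 3
7 = 2×3 + 1
3 = 3×1 + 0
gcd(401, 7883) = 1, so the inverse exists.
Back-substitute for 1:
1 = 1×7 − 2×3
  = −2×10 + 3×7
  = 3×127 − 38×10
  = −38×137 + 41×127
  = 41×264 − 79×137
  = −79×401 + 120×264
  = 120×7883 − 2359×401
So 401⁻¹ ≡ −2359 ≡ 5524 (mod 7883).

5524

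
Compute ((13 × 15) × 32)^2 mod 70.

13 × 15 = 195 ≡ 55 (mod 70)
55 × 32 = 1760 ≡ 10 (mod 70)
(10)^2 ≡ 30 (mod 70)

30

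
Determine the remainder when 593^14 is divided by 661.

593^1 ≡ 593 (mod 661)
593^2 ≡ 593^2 = 351649 ≡ 658 (mod 661)
593^4 ≡ 658^2 = 432964 ≡ 9 (mod 661)
593^8 ≡ 9^2 = 81 (mod 661)
593^14 = 593^8 * 593^4 * 593^2 ≡ 81 * 9 * 658 (mod 661).
Accumulate the product:
81 * 9 = 729 ≡ 68
68 * 658 = 44744 ≡ 457

457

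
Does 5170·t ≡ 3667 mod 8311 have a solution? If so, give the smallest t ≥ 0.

1597

gcd(5170, 8311) = 1, so a unique solution mod 8311 exists.
5170⁻¹ ≡ 6734 (mod 8311).
t ≡ 6734·3667 ≡ 1597 (mod 8311).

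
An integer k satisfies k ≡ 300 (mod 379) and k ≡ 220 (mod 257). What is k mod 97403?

379⁻¹ mod 257: 379·158 ≡ 1 (mod 257), so 379⁻¹ ≡ 158.
k = 300 + 379·((220 − 300)·158 mod 257) = 300 + 379·210 = 79890.

79890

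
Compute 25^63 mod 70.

15

By square-and-multiply:
63 in binary is 111111, i.e. 63 = 32 + 16 + 8 + 4 + 2 + 1.
25^1 ≡ 25 (mod 70)
25^2 ≡ 25^2 = 625 ≡ 65 (mod 70)
25^4 ≡ 65^2 = 4225 ≡ 25 (mod 70)
25^8 ≡ 25^2 = 625 ≡ 65 (mod 70)
25^16 ≡ 65^2 = 4225 ≡ 25 (mod 70)
25^32 ≡ 25^2 = 625 ≡ 65 (mod 70)
25^63 = 25^32 · 25^16 · 25^8 · 25^4 · 25^2 · 25^1 ≡ 65 · 25 · 65 · 25 · 65 · 25 (mod 70).
Accumulate the product:
65 · 25 = 1625 ≡ 15
15 · 65 = 975 ≡ 65
65 · 25 = 1625 ≡ 15
15 · 65 = 975 ≡ 65
65 · 25 = 1625 ≡ 15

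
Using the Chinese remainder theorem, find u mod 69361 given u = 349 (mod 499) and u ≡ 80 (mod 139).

36776

499⁻¹ mod 139: 499×39 ≡ 1 (mod 139), so 499⁻¹ ≡ 39.
u = 349 + 499×((80 − 349)×39 mod 139) = 349 + 499×73 = 36776.
Check: 36776 mod 499 = 349, 36776 mod 139 = 80. ✓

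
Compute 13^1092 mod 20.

1

13^1 ≡ 13 (mod 20)
13^2 ≡ 13^2 = 169 ≡ 9 (mod 20)
13^4 ≡ 9^2 = 81 ≡ 1 (mod 20)
13^8 ≡ 1^2 = 1 (mod 20)
13^16 ≡ 1^2 = 1 (mod 20)
13^32 ≡ 1^2 = 1 (mod 20)
13^64 ≡ 1^2 = 1 (mod 20)
13^128 ≡ 1^2 = 1 (mod 20)
13^256 ≡ 1^2 = 1 (mod 20)
13^512 ≡ 1^2 = 1 (mod 20)
13^1024 ≡ 1^2 = 1 (mod 20)
13^1092 = 13^1024 * 13^64 * 13^4 ≡ 1 * 1 * 1 (mod 20).
Accumulate the product:
1 * 1 = 1
1 * 1 = 1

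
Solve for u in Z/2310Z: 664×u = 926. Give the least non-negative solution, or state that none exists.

1139

gcd(664, 2310) = 2, and 2 | 926, so solutions exist.
Divide through by 2: 332×u ≡ 463 (mod 1155).
332⁻¹ ≡ 908 (mod 1155).
u ≡ 908×463 ≡ 1139 (mod 1155).
The smallest non-negative solution is u = 1139.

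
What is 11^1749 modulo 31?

Compute successive squares:
1749 in binary is 11011010101, i.e. 1749 = 1024 + 512 + 128 + 64 + 16 + 4 + 1.
11^1 ≡ 11 (mod 31)
11^2 ≡ 11^2 = 121 ≡ 28 (mod 31)
11^4 ≡ 28^2 = 784 ≡ 9 (mod 31)
11^8 ≡ 9^2 = 81 ≡ 19 (mod 31)
11^16 ≡ 19^2 = 361 ≡ 20 (mod 31)
11^32 ≡ 20^2 = 400 ≡ 28 (mod 31)
11^64 ≡ 28^2 = 784 ≡ 9 (mod 31)
11^128 ≡ 9^2 = 81 ≡ 19 (mod 31)
11^256 ≡ 19^2 = 361 ≡ 20 (mod 31)
11^512 ≡ 20^2 = 400 ≡ 28 (mod 31)
11^1024 ≡ 28^2 = 784 ≡ 9 (mod 31)
11^1749 = 11^1024 × 11^512 × 11^128 × 11^64 × 11^16 × 11^4 × 11^1 ≡ 9 × 28 × 19 × 9 × 20 × 9 × 11 (mod 31).
Accumulate the product:
9 × 28 = 252 ≡ 4
4 × 19 = 76 ≡ 14
14 × 9 = 126 ≡ 2
2 × 20 = 40 ≡ 9
9 × 9 = 81 ≡ 19
19 × 11 = 209 ≡ 23

23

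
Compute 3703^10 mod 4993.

10 in binary is 1010, i.e. 10 = 8 + 2.
3703^1 ≡ 3703 (mod 4993)
3703^2 ≡ 3703^2 = 13712209 ≡ 1431 (mod 4993)
3703^4 ≡ 1431^2 = 2047761 ≡ 631 (mod 4993)
3703^8 ≡ 631^2 = 398161 ≡ 3714 (mod 4993)
3703^10 = 3703^8 * 3703^2 ≡ 3714 * 1431 (mod 4993).
3714 * 1431 = 5314734 ≡ 2182 (mod 4993).

2182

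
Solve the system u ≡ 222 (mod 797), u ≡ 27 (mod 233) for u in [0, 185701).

83907

797⁻¹ mod 233: 797*107 ≡ 1 (mod 233), so 797⁻¹ ≡ 107.
u = 222 + 797*((27 − 222)*107 mod 233) = 222 + 797*105 = 83907.
Check: 83907 mod 797 = 222, 83907 mod 233 = 27. ✓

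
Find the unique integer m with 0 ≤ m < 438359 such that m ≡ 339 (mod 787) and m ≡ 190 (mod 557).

337175

787⁻¹ mod 557: 787×356 ≡ 1 (mod 557), so 787⁻¹ ≡ 356.
m = 339 + 787×((190 − 339)×356 mod 557) = 339 + 787×428 = 337175.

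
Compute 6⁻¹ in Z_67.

Apply the Euclidean algorithm and back-substitute:
67 = 11×6 + 1
6 = 6×1 + 0
gcd(6, 67) = 1, so the inverse exists.
Back-substitute for 1:
1 = 1×67 − 11×6
So 6⁻¹ ≡ −11 ≡ 56 (mod 67).

56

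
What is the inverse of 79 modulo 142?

9

142 = 1·79 + 63
79 = 1·63 + 16
63 = 3·16 + 15
16 = 1·15 + 1
15 = 15·1 + 0
gcd(79, 142) = 1, so the inverse exists.
Back-substitute for 1:
1 = 1·16 − 1·15
  = −1·63 + 4·16
  = 4·79 − 5·63
  = −5·142 + 9·79
So 79⁻¹ ≡ 9 (mod 142).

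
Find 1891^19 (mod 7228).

5415

Using repeated squaring:
19 in binary is 10011, i.e. 19 = 16 + 2 + 1.
1891^1 ≡ 1891 (mod 7228)
1891^2 ≡ 1891^2 = 3575881 ≡ 5249 (mod 7228)
1891^4 ≡ 5249^2 = 27552001 ≡ 6093 (mod 7228)
1891^8 ≡ 6093^2 = 37124649 ≡ 1641 (mod 7228)
1891^16 ≡ 1641^2 = 2692881 ≡ 4065 (mod 7228)
1891^19 = 1891^16 · 1891^2 · 1891^1 ≡ 4065 · 5249 · 1891 (mod 7228).
Accumulate the product:
4065 · 5249 = 21337185 ≡ 129
129 · 1891 = 243939 ≡ 5415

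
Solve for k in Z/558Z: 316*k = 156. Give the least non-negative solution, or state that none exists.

57

gcd(316, 558) = 2, and 2 | 156, so solutions exist.
Divide through by 2: 158*k ≡ 78 (mod 279).
158⁻¹ ≡ 83 (mod 279).
k ≡ 83*78 ≡ 57 (mod 279).
The smallest non-negative solution is k = 57.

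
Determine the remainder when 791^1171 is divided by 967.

Using repeated squaring:
1171 in binary is 10010010011, i.e. 1171 = 1024 + 128 + 16 + 2 + 1.
791^1 ≡ 791 (mod 967)
791^2 ≡ 791^2 = 625681 ≡ 32 (mod 967)
791^4 ≡ 32^2 = 1024 ≡ 57 (mod 967)
791^8 ≡ 57^2 = 3249 ≡ 348 (mod 967)
791^16 ≡ 348^2 = 121104 ≡ 229 (mod 967)
791^32 ≡ 229^2 = 52441 ≡ 223 (mod 967)
791^64 ≡ 223^2 = 49729 ≡ 412 (mod 967)
791^128 ≡ 412^2 = 169744 ≡ 519 (mod 967)
791^256 ≡ 519^2 = 269361 ≡ 535 (mod 967)
791^512 ≡ 535^2 = 286225 ≡ 960 (mod 967)
791^1024 ≡ 960^2 = 921600 ≡ 49 (mod 967)
791^1171 = 791^1024 · 791^128 · 791^16 · 791^2 · 791^1 ≡ 49 · 519 · 229 · 32 · 791 (mod 967).
Accumulate the product:
49 · 519 = 25431 ≡ 289
289 · 229 = 66181 ≡ 425
425 · 32 = 13600 ≡ 62
62 · 791 = 49042 ≡ 692

692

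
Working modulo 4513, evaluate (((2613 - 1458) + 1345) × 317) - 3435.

2613 - 1458 = 1155
1155 + 1345 = 2500
2500 × 317 = 792500 ≡ 2725 (mod 4513)
2725 - 3435 = -710 ≡ 3803 (mod 4513)

3803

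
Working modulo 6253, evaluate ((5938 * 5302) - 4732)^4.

3194

5938 * 5302 = 31483276 ≡ 5674 (mod 6253)
5674 - 4732 = 942
(942)^4 ≡ 3194 (mod 6253)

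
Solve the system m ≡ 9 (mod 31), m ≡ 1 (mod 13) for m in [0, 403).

40

31⁻¹ mod 13: 31*8 ≡ 1 (mod 13), so 31⁻¹ ≡ 8.
m = 9 + 31*((1 − 9)*8 mod 13) = 9 + 31*1 = 40.
Check: 40 mod 31 = 9, 40 mod 13 = 1. ✓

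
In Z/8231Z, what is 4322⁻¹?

8231 = 1·4322 + 3909
4322 = 1·3909 + 413
3909 = 9·413 + 192
413 = 2·192 + 29
192 = 6·29 + 18
29 = 1·18 + 11
18 = 1·11 + 7
11 = 1·7 + 4
7 = 1·4 + 3
4 = 1·3 + 1
3 = 3·1 + 0
gcd(4322, 8231) = 1, so the inverse exists.
Bézout: 1 = −1193·8231 + 2272·4322.
So 4322⁻¹ ≡ 2272 (mod 8231).

2272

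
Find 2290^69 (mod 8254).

904

Using repeated squaring:
69 in binary is 1000101, i.e. 69 = 64 + 4 + 1.
2290^1 ≡ 2290 (mod 8254)
2290^2 ≡ 2290^2 = 5244100 ≡ 2810 (mod 8254)
2290^4 ≡ 2810^2 = 7896100 ≡ 5276 (mod 8254)
2290^8 ≡ 5276^2 = 27836176 ≡ 3688 (mod 8254)
2290^16 ≡ 3688^2 = 13601344 ≡ 7006 (mod 8254)
2290^32 ≡ 7006^2 = 49084036 ≡ 5752 (mod 8254)
2290^64 ≡ 5752^2 = 33085504 ≡ 3472 (mod 8254)
2290^69 = 2290^64 * 2290^4 * 2290^1 ≡ 3472 * 5276 * 2290 (mod 8254).
Accumulate the product:
3472 * 5276 = 18318272 ≡ 2646
2646 * 2290 = 6059340 ≡ 904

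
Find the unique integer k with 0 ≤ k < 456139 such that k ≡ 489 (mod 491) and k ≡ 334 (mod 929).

255809

491⁻¹ mod 929: 491*596 ≡ 1 (mod 929), so 491⁻¹ ≡ 596.
k = 489 + 491*((334 − 489)*596 mod 929) = 489 + 491*520 = 255809.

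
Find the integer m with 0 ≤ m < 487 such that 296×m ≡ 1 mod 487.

487 = 1*296 + 191
296 = 1*191 + 105
191 = 1*105 + 86
105 = 1*86 + 19
86 = 4*19 + 10
19 = 1*10 + 9
10 = 1*9 + 1
9 = 9*1 + 0
gcd(296, 487) = 1, so the inverse exists.
Bézout: 1 = 31*487 − 51*296.
So 296⁻¹ ≡ −51 ≡ 436 (mod 487).

436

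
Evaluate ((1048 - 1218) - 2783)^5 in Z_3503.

1048 - 1218 = -170 ≡ 3333 (mod 3503)
3333 - 2783 = 550
(550)^5 ≡ 1115 (mod 3503)

1115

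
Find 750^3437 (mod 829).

3437 in binary is 110101101101, i.e. 3437 = 2048 + 1024 + 256 + 64 + 32 + 8 + 4 + 1.
750^1 ≡ 750 (mod 829)
750^2 ≡ 750^2 = 562500 ≡ 438 (mod 829)
750^4 ≡ 438^2 = 191844 ≡ 345 (mod 829)
750^8 ≡ 345^2 = 119025 ≡ 478 (mod 829)
750^16 ≡ 478^2 = 228484 ≡ 509 (mod 829)
750^32 ≡ 509^2 = 259081 ≡ 433 (mod 829)
750^64 ≡ 433^2 = 187489 ≡ 135 (mod 829)
750^128 ≡ 135^2 = 18225 ≡ 816 (mod 829)
750^256 ≡ 816^2 = 665856 ≡ 169 (mod 829)
750^512 ≡ 169^2 = 28561 ≡ 375 (mod 829)
750^1024 ≡ 375^2 = 140625 ≡ 524 (mod 829)
750^2048 ≡ 524^2 = 274576 ≡ 177 (mod 829)
750^3437 = 750^2048 * 750^1024 * 750^256 * 750^64 * 750^32 * 750^8 * 750^4 * 750^1 ≡ 177 * 524 * 169 * 135 * 433 * 478 * 345 * 750 (mod 829).
Accumulate the product:
177 * 524 = 92748 ≡ 729
729 * 169 = 123201 ≡ 509
509 * 135 = 68715 ≡ 737
737 * 433 = 319121 ≡ 785
785 * 478 = 375230 ≡ 522
522 * 345 = 180090 ≡ 197
197 * 750 = 147750 ≡ 188

188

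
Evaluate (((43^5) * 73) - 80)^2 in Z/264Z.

1

(43)^5 ≡ 43 (mod 264)
43 * 73 = 3139 ≡ 235 (mod 264)
235 - 80 = 155
(155)^2 ≡ 1 (mod 264)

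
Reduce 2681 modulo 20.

1

2681 = 134·20 + 1, so 2681 ≡ 1 (mod 20).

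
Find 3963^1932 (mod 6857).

5695

Compute successive squares:
1932 in binary is 11110001100, i.e. 1932 = 1024 + 512 + 256 + 128 + 8 + 4.
3963^1 ≡ 3963 (mod 6857)
3963^2 ≡ 3963^2 = 15705369 ≡ 2839 (mod 6857)
3963^4 ≡ 2839^2 = 8059921 ≡ 2946 (mod 6857)
3963^8 ≡ 2946^2 = 8678916 ≡ 4811 (mod 6857)
3963^16 ≡ 4811^2 = 23145721 ≡ 3346 (mod 6857)
3963^32 ≡ 3346^2 = 11195716 ≡ 5092 (mod 6857)
3963^64 ≡ 5092^2 = 25928464 ≡ 2147 (mod 6857)
3963^128 ≡ 2147^2 = 4609609 ≡ 1705 (mod 6857)
3963^256 ≡ 1705^2 = 2907025 ≡ 6514 (mod 6857)
3963^512 ≡ 6514^2 = 42432196 ≡ 1080 (mod 6857)
3963^1024 ≡ 1080^2 = 1166400 ≡ 710 (mod 6857)
3963^1932 = 3963^1024 × 3963^512 × 3963^256 × 3963^128 × 3963^8 × 3963^4 ≡ 710 × 1080 × 6514 × 1705 × 4811 × 2946 (mod 6857).
Accumulate the product:
710 × 1080 = 766800 ≡ 5673
5673 × 6514 = 36953922 ≡ 1549
1549 × 1705 = 2641045 ≡ 1100
1100 × 4811 = 5292100 ≡ 5353
5353 × 2946 = 15769938 ≡ 5695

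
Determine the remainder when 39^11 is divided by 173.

Using repeated squaring:
39^1 ≡ 39 (mod 173)
39^2 ≡ 39^2 = 1521 ≡ 137 (mod 173)
39^4 ≡ 137^2 = 18769 ≡ 85 (mod 173)
39^8 ≡ 85^2 = 7225 ≡ 132 (mod 173)
39^11 = 39^8 × 39^2 × 39^1 ≡ 132 × 137 × 39 (mod 173).
Accumulate the product:
132 × 137 = 18084 ≡ 92
92 × 39 = 3588 ≡ 128

128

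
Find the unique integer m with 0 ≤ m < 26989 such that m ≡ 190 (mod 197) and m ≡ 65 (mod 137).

11025

197⁻¹ mod 137: 197*16 ≡ 1 (mod 137), so 197⁻¹ ≡ 16.
m = 190 + 197*((65 − 190)*16 mod 137) = 190 + 197*55 = 11025.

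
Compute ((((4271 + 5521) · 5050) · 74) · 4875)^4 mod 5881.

4761

4271 + 5521 = 9792 ≡ 3911 (mod 5881)
3911 · 5050 = 19750550 ≡ 2152 (mod 5881)
2152 · 74 = 159248 ≡ 461 (mod 5881)
461 · 4875 = 2247375 ≡ 833 (mod 5881)
(833)^4 ≡ 4761 (mod 5881)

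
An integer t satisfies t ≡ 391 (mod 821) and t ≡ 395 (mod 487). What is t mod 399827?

57861

821⁻¹ mod 487: 821×261 ≡ 1 (mod 487), so 821⁻¹ ≡ 261.
t = 391 + 821×((395 − 391)×261 mod 487) = 391 + 821×70 = 57861.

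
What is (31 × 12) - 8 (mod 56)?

28

31 × 12 = 372 ≡ 36 (mod 56)
36 - 8 = 28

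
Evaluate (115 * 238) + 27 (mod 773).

115 * 238 = 27370 ≡ 315 (mod 773)
315 + 27 = 342

342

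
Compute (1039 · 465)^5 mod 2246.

1409

1039 · 465 = 483135 ≡ 245 (mod 2246)
(245)^5 ≡ 1409 (mod 2246)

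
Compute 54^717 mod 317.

717 in binary is 1011001101, i.e. 717 = 512 + 128 + 64 + 8 + 4 + 1.
54^1 ≡ 54 (mod 317)
54^2 ≡ 54^2 = 2916 ≡ 63 (mod 317)
54^4 ≡ 63^2 = 3969 ≡ 165 (mod 317)
54^8 ≡ 165^2 = 27225 ≡ 280 (mod 317)
54^16 ≡ 280^2 = 78400 ≡ 101 (mod 317)
54^32 ≡ 101^2 = 10201 ≡ 57 (mod 317)
54^64 ≡ 57^2 = 3249 ≡ 79 (mod 317)
54^128 ≡ 79^2 = 6241 ≡ 218 (mod 317)
54^256 ≡ 218^2 = 47524 ≡ 291 (mod 317)
54^512 ≡ 291^2 = 84681 ≡ 42 (mod 317)
54^717 = 54^512 × 54^128 × 54^64 × 54^8 × 54^4 × 54^1 ≡ 42 × 218 × 79 × 280 × 165 × 54 (mod 317).
Accumulate the product:
42 × 218 = 9156 ≡ 280
280 × 79 = 22120 ≡ 247
247 × 280 = 69160 ≡ 54
54 × 165 = 8910 ≡ 34
34 × 54 = 1836 ≡ 251

251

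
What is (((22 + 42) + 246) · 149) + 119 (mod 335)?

22 + 42 = 64
64 + 246 = 310
310 · 149 = 46190 ≡ 295 (mod 335)
295 + 119 = 414 ≡ 79 (mod 335)

79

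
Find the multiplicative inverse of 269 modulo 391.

266

391 = 1×269 + 122
269 = 2×122 + 25
122 = 4×25 + 22
25 = 1×22 + 3
22 = 7×3 + 1
3 = 3×1 + 0
gcd(269, 391) = 1, so the inverse exists.
Bézout: 1 = 86×391 − 125×269.
So 269⁻¹ ≡ −125 ≡ 266 (mod 391).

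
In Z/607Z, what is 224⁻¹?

Run the extended Euclidean algorithm:
607 = 2·224 + 159
224 = 1·159 + 65
159 = 2·65 + 29
65 = 2·29 + 7
29 = 4·7 + 1
7 = 7·1 + 0
gcd(224, 607) = 1, so the inverse exists.
Bézout: 1 = 31·607 − 84·224.
So 224⁻¹ ≡ −84 ≡ 523 (mod 607).

523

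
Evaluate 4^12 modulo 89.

12 in binary is 1100, i.e. 12 = 8 + 4.
4^1 ≡ 4 (mod 89)
4^2 ≡ 4^2 = 16 (mod 89)
4^4 ≡ 16^2 = 256 ≡ 78 (mod 89)
4^8 ≡ 78^2 = 6084 ≡ 32 (mod 89)
4^12 = 4^8 · 4^4 ≡ 32 · 78 (mod 89).
32 · 78 = 2496 ≡ 4 (mod 89).

4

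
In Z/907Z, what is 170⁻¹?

Apply the Euclidean algorithm and back-substitute:
907 = 5*170 + 57
170 = 2*57 + 56
57 = 1*56 + 1
56 = 56*1 + 0
gcd(170, 907) = 1, so the inverse exists.
Back-substitute for 1:
1 = 1*57 − 1*56
  = −1*170 + 3*57
  = 3*907 − 16*170
So 170⁻¹ ≡ −16 ≡ 891 (mod 907).

891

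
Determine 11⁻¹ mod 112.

Run the extended Euclidean algorithm:
112 = 10×11 + 2
11 = 5×2 + 1
2 = 2×1 + 0
gcd(11, 112) = 1, so the inverse exists.
Bézout: 1 = −5×112 + 51×11.
So 11⁻¹ ≡ 51 (mod 112).

51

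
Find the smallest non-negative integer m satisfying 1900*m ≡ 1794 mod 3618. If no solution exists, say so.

gcd(1900, 3618) = 2, and 2 | 1794, so solutions exist.
Divide through by 2: 950*m mod 1809 = 897.
950⁻¹ ≡ 497 (mod 1809).
m ≡ 497*897 ≡ 795 (mod 1809).
The smallest non-negative solution is m = 795.

795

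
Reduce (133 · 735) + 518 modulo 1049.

716

133 · 735 = 97755 ≡ 198 (mod 1049)
198 + 518 = 716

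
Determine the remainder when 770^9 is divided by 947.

By square-and-multiply:
9 in binary is 1001, i.e. 9 = 8 + 1.
770^1 ≡ 770 (mod 947)
770^2 ≡ 770^2 = 592900 ≡ 78 (mod 947)
770^4 ≡ 78^2 = 6084 ≡ 402 (mod 947)
770^8 ≡ 402^2 = 161604 ≡ 614 (mod 947)
770^9 = 770^8 · 770^1 ≡ 614 · 770 (mod 947).
614 · 770 = 472780 ≡ 227 (mod 947).

227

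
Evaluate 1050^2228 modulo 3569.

By square-and-multiply:
1050^1 ≡ 1050 (mod 3569)
1050^2 ≡ 1050^2 = 1102500 ≡ 3248 (mod 3569)
1050^4 ≡ 3248^2 = 10549504 ≡ 3109 (mod 3569)
1050^8 ≡ 3109^2 = 9665881 ≡ 1029 (mod 3569)
1050^16 ≡ 1029^2 = 1058841 ≡ 2417 (mod 3569)
1050^32 ≡ 2417^2 = 5841889 ≡ 3005 (mod 3569)
1050^64 ≡ 3005^2 = 9030025 ≡ 455 (mod 3569)
1050^128 ≡ 455^2 = 207025 ≡ 23 (mod 3569)
1050^256 ≡ 23^2 = 529 (mod 3569)
1050^512 ≡ 529^2 = 279841 ≡ 1459 (mod 3569)
1050^1024 ≡ 1459^2 = 2128681 ≡ 1557 (mod 3569)
1050^2048 ≡ 1557^2 = 2424249 ≡ 898 (mod 3569)
1050^2228 = 1050^2048 × 1050^128 × 1050^32 × 1050^16 × 1050^4 ≡ 898 × 23 × 3005 × 2417 × 3109 (mod 3569).
Accumulate the product:
898 × 23 = 20654 ≡ 2809
2809 × 3005 = 8441045 ≡ 360
360 × 2417 = 870120 ≡ 2853
2853 × 3109 = 8869977 ≡ 1012

1012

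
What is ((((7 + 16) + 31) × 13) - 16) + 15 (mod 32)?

7 + 16 = 23
23 + 31 = 54 ≡ 22 (mod 32)
22 × 13 = 286 ≡ 30 (mod 32)
30 - 16 = 14
14 + 15 = 29

29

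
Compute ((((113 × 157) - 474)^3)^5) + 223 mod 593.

434

113 × 157 = 17741 ≡ 544 (mod 593)
544 - 474 = 70
(70)^3 ≡ 246 (mod 593)
(246)^5 ≡ 211 (mod 593)
211 + 223 = 434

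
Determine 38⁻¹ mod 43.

43 = 1·38 + 5
38 = 7·5 + 3
5 = 1·3 + 2
3 = 1·2 + 1
2 = 2·1 + 0
gcd(38, 43) = 1, so the inverse exists.
Bézout: 1 = −15·43 + 17·38.
So 38⁻¹ ≡ 17 (mod 43).

17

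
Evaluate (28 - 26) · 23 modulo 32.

14

28 - 26 = 2
2 · 23 = 46 ≡ 14 (mod 32)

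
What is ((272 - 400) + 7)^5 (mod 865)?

29

272 - 400 = -128 ≡ 737 (mod 865)
737 + 7 = 744
(744)^5 ≡ 29 (mod 865)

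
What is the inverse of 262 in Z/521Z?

348

521 = 1×262 + 259
262 = 1×259 + 3
259 = 86×3 + 1
3 = 3×1 + 0
gcd(262, 521) = 1, so the inverse exists.
Back-substitute for 1:
1 = 1×259 − 86×3
  = −86×262 + 87×259
  = 87×521 − 173×262
So 262⁻¹ ≡ −173 ≡ 348 (mod 521).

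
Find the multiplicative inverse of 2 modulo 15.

8

By the extended Euclidean algorithm:
15 = 7*2 + 1
2 = 2*1 + 0
gcd(2, 15) = 1, so the inverse exists.
Back-substitute for 1:
1 = 1*15 − 7*2
So 2⁻¹ ≡ −7 ≡ 8 (mod 15).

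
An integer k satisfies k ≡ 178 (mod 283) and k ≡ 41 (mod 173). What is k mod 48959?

34987

283⁻¹ mod 173: 283×162 ≡ 1 (mod 173), so 283⁻¹ ≡ 162.
k = 178 + 283×((41 − 178)×162 mod 173) = 178 + 283×123 = 34987.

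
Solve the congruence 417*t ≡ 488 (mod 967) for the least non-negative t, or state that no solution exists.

727

gcd(417, 967) = 1, so a unique solution mod 967 exists.
417⁻¹ ≡ 269 (mod 967).
t ≡ 269*488 ≡ 727 (mod 967).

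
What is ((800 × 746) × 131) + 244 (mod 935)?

800 × 746 = 596800 ≡ 270 (mod 935)
270 × 131 = 35370 ≡ 775 (mod 935)
775 + 244 = 1019 ≡ 84 (mod 935)

84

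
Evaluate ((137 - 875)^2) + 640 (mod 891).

137 - 875 = -738 ≡ 153 (mod 891)
(153)^2 ≡ 243 (mod 891)
243 + 640 = 883

883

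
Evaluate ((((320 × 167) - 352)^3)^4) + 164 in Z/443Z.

320 × 167 = 53440 ≡ 280 (mod 443)
280 - 352 = -72 ≡ 371 (mod 443)
(371)^3 ≡ 201 (mod 443)
(201)^4 ≡ 213 (mod 443)
213 + 164 = 377

377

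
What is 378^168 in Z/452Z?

Using repeated squaring:
168 in binary is 10101000, i.e. 168 = 128 + 32 + 8.
378^1 ≡ 378 (mod 452)
378^2 ≡ 378^2 = 142884 ≡ 52 (mod 452)
378^4 ≡ 52^2 = 2704 ≡ 444 (mod 452)
378^8 ≡ 444^2 = 197136 ≡ 64 (mod 452)
378^16 ≡ 64^2 = 4096 ≡ 28 (mod 452)
378^32 ≡ 28^2 = 784 ≡ 332 (mod 452)
378^64 ≡ 332^2 = 110224 ≡ 388 (mod 452)
378^128 ≡ 388^2 = 150544 ≡ 28 (mod 452)
378^168 = 378^128 · 378^32 · 378^8 ≡ 28 · 332 · 64 (mod 452).
Accumulate the product:
28 · 332 = 9296 ≡ 256
256 · 64 = 16384 ≡ 112

112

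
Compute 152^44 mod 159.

100

44 in binary is 101100, i.e. 44 = 32 + 8 + 4.
152^1 ≡ 152 (mod 159)
152^2 ≡ 152^2 = 23104 ≡ 49 (mod 159)
152^4 ≡ 49^2 = 2401 ≡ 16 (mod 159)
152^8 ≡ 16^2 = 256 ≡ 97 (mod 159)
152^16 ≡ 97^2 = 9409 ≡ 28 (mod 159)
152^32 ≡ 28^2 = 784 ≡ 148 (mod 159)
152^44 = 152^32 · 152^8 · 152^4 ≡ 148 · 97 · 16 (mod 159).
Accumulate the product:
148 · 97 = 14356 ≡ 46
46 · 16 = 736 ≡ 100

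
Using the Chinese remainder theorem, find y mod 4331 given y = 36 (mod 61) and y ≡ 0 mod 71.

1988

61⁻¹ mod 71: 61×7 ≡ 1 (mod 71), so 61⁻¹ ≡ 7.
y = 36 + 61×((0 − 36)×7 mod 71) = 36 + 61×32 = 1988.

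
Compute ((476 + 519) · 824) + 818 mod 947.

596

476 + 519 = 995 ≡ 48 (mod 947)
48 · 824 = 39552 ≡ 725 (mod 947)
725 + 818 = 1543 ≡ 596 (mod 947)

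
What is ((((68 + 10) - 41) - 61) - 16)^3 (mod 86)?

68 + 10 = 78
78 - 41 = 37
37 - 61 = -24 ≡ 62 (mod 86)
62 - 16 = 46
(46)^3 ≡ 70 (mod 86)

70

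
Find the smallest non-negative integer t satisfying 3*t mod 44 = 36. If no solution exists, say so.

12

gcd(3, 44) = 1, so a unique solution mod 44 exists.
3⁻¹ ≡ 15 (mod 44).
t ≡ 15*36 ≡ 12 (mod 44).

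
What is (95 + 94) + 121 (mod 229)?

81

95 + 94 = 189
189 + 121 = 310 ≡ 81 (mod 229)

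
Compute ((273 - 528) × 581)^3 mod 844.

777

273 - 528 = -255 ≡ 589 (mod 844)
589 × 581 = 342209 ≡ 389 (mod 844)
(389)^3 ≡ 777 (mod 844)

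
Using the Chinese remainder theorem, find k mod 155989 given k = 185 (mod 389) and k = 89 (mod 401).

3297

389⁻¹ mod 401: 389*167 ≡ 1 (mod 401), so 389⁻¹ ≡ 167.
k = 185 + 389*((89 − 185)*167 mod 401) = 185 + 389*8 = 3297.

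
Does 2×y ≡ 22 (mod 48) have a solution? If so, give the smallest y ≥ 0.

gcd(2, 48) = 2, and 2 | 22, so solutions exist.
Divide through by 2: 1×y mod 24 = 11.
1⁻¹ ≡ 1 (mod 24).
y ≡ 1×11 ≡ 11 (mod 24).
The smallest non-negative solution is y = 11.

11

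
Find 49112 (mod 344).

49112 = 142*344 + 264, so 49112 ≡ 264 (mod 344).

264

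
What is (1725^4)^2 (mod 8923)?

1507

(1725)^4 ≡ 4759 (mod 8923)
(4759)^2 ≡ 1507 (mod 8923)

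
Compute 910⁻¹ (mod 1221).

By the extended Euclidean algorithm:
1221 = 1×910 + 311
910 = 2×311 + 288
311 = 1×288 + 23
288 = 12×23 + 12
23 = 1×12 + 11
12 = 1×11 + 1
11 = 11×1 + 0
gcd(910, 1221) = 1, so the inverse exists.
Back-substitute for 1:
1 = 1×12 − 1×11
  = −1×23 + 2×12
  = 2×288 − 25×23
  = −25×311 + 27×288
  = 27×910 − 79×311
  = −79×1221 + 106×910
So 910⁻¹ ≡ 106 (mod 1221).

106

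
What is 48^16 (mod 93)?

45

48^1 ≡ 48 (mod 93)
48^2 ≡ 48^2 = 2304 ≡ 72 (mod 93)
48^4 ≡ 72^2 = 5184 ≡ 69 (mod 93)
48^8 ≡ 69^2 = 4761 ≡ 18 (mod 93)
48^16 ≡ 18^2 = 324 ≡ 45 (mod 93)
So 48^16 ≡ 45 (mod 93).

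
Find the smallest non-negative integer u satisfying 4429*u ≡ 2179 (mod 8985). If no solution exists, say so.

6616

gcd(4429, 8985) = 1, so a unique solution mod 8985 exists.
4429⁻¹ ≡ 8419 (mod 8985).
u ≡ 8419*2179 ≡ 6616 (mod 8985).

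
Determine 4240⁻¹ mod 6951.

6310

Run the extended Euclidean algorithm:
6951 = 1*4240 + 2711
4240 = 1*2711 + 1529
2711 = 1*1529 + 1182
1529 = 1*1182 + 347
1182 = 3*347 + 141
347 = 2*141 + 65
141 = 2*65 + 11
65 = 5*11 + 10
11 = 1*10 + 1
10 = 10*1 + 0
gcd(4240, 6951) = 1, so the inverse exists.
Bézout: 1 = 391*6951 − 641*4240.
So 4240⁻¹ ≡ −641 ≡ 6310 (mod 6951).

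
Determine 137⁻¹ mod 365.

8

365 = 2×137 + 91
137 = 1×91 + 46
91 = 1×46 + 45
46 = 1×45 + 1
45 = 45×1 + 0
gcd(137, 365) = 1, so the inverse exists.
Back-substitute for 1:
1 = 1×46 − 1×45
  = −1×91 + 2×46
  = 2×137 − 3×91
  = −3×365 + 8×137
So 137⁻¹ ≡ 8 (mod 365).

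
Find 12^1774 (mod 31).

28

By square-and-multiply:
1774 in binary is 11011101110, i.e. 1774 = 1024 + 512 + 128 + 64 + 32 + 8 + 4 + 2.
12^1 ≡ 12 (mod 31)
12^2 ≡ 12^2 = 144 ≡ 20 (mod 31)
12^4 ≡ 20^2 = 400 ≡ 28 (mod 31)
12^8 ≡ 28^2 = 784 ≡ 9 (mod 31)
12^16 ≡ 9^2 = 81 ≡ 19 (mod 31)
12^32 ≡ 19^2 = 361 ≡ 20 (mod 31)
12^64 ≡ 20^2 = 400 ≡ 28 (mod 31)
12^128 ≡ 28^2 = 784 ≡ 9 (mod 31)
12^256 ≡ 9^2 = 81 ≡ 19 (mod 31)
12^512 ≡ 19^2 = 361 ≡ 20 (mod 31)
12^1024 ≡ 20^2 = 400 ≡ 28 (mod 31)
12^1774 = 12^1024 × 12^512 × 12^128 × 12^64 × 12^32 × 12^8 × 12^4 × 12^2 ≡ 28 × 20 × 9 × 28 × 20 × 9 × 28 × 20 (mod 31).
Accumulate the product:
28 × 20 = 560 ≡ 2
2 × 9 = 18
18 × 28 = 504 ≡ 8
8 × 20 = 160 ≡ 5
5 × 9 = 45 ≡ 14
14 × 28 = 392 ≡ 20
20 × 20 = 400 ≡ 28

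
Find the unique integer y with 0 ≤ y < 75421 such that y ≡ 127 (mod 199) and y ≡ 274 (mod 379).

38932

199⁻¹ mod 379: 199·40 ≡ 1 (mod 379), so 199⁻¹ ≡ 40.
y = 127 + 199·((274 − 127)·40 mod 379) = 127 + 199·195 = 38932.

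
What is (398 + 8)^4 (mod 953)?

136

398 + 8 = 406
(406)^4 ≡ 136 (mod 953)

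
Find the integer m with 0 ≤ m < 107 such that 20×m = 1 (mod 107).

Run the extended Euclidean algorithm:
107 = 5×20 + 7
20 = 2×7 + 6
7 = 1×6 + 1
6 = 6×1 + 0
gcd(20, 107) = 1, so the inverse exists.
Back-substitute for 1:
1 = 1×7 − 1×6
  = −1×20 + 3×7
  = 3×107 − 16×20
So 20⁻¹ ≡ −16 ≡ 91 (mod 107).

91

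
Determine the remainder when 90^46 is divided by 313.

Using repeated squaring:
46 in binary is 101110, i.e. 46 = 32 + 8 + 4 + 2.
90^1 ≡ 90 (mod 313)
90^2 ≡ 90^2 = 8100 ≡ 275 (mod 313)
90^4 ≡ 275^2 = 75625 ≡ 192 (mod 313)
90^8 ≡ 192^2 = 36864 ≡ 243 (mod 313)
90^16 ≡ 243^2 = 59049 ≡ 205 (mod 313)
90^32 ≡ 205^2 = 42025 ≡ 83 (mod 313)
90^46 = 90^32 · 90^8 · 90^4 · 90^2 ≡ 83 · 243 · 192 · 275 (mod 313).
Accumulate the product:
83 · 243 = 20169 ≡ 137
137 · 192 = 26304 ≡ 12
12 · 275 = 3300 ≡ 170

170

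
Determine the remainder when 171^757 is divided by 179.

156

Compute successive squares:
171^1 ≡ 171 (mod 179)
171^2 ≡ 171^2 = 29241 ≡ 64 (mod 179)
171^4 ≡ 64^2 = 4096 ≡ 158 (mod 179)
171^8 ≡ 158^2 = 24964 ≡ 83 (mod 179)
171^16 ≡ 83^2 = 6889 ≡ 87 (mod 179)
171^32 ≡ 87^2 = 7569 ≡ 51 (mod 179)
171^64 ≡ 51^2 = 2601 ≡ 95 (mod 179)
171^128 ≡ 95^2 = 9025 ≡ 75 (mod 179)
171^256 ≡ 75^2 = 5625 ≡ 76 (mod 179)
171^512 ≡ 76^2 = 5776 ≡ 48 (mod 179)
171^757 = 171^512 × 171^128 × 171^64 × 171^32 × 171^16 × 171^4 × 171^1 ≡ 48 × 75 × 95 × 51 × 87 × 158 × 171 (mod 179).
Accumulate the product:
48 × 75 = 3600 ≡ 20
20 × 95 = 1900 ≡ 110
110 × 51 = 5610 ≡ 61
61 × 87 = 5307 ≡ 116
116 × 158 = 18328 ≡ 70
70 × 171 = 11970 ≡ 156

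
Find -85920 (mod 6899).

-85920 = -13*6899 + 3767, so -85920 ≡ 3767 (mod 6899).

3767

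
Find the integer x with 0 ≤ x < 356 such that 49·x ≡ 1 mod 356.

109

By the extended Euclidean algorithm:
356 = 7*49 + 13
49 = 3*13 + 10
13 = 1*10 + 3
10 = 3*3 + 1
3 = 3*1 + 0
gcd(49, 356) = 1, so the inverse exists.
Back-substitute for 1:
1 = 1*10 − 3*3
  = −3*13 + 4*10
  = 4*49 − 15*13
  = −15*356 + 109*49
So 49⁻¹ ≡ 109 (mod 356).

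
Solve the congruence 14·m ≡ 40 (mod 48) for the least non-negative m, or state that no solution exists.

20

gcd(14, 48) = 2, and 2 | 40, so solutions exist.
Divide through by 2: 7·m ≡ 20 mod 24.
7⁻¹ ≡ 7 (mod 24).
m ≡ 7·20 ≡ 20 (mod 24).
The smallest non-negative solution is m = 20.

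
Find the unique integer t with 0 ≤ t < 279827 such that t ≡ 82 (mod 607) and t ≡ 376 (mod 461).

607⁻¹ mod 461: 607*60 ≡ 1 (mod 461), so 607⁻¹ ≡ 60.
t = 82 + 607*((376 − 82)*60 mod 461) = 82 + 607*122 = 74136.

74136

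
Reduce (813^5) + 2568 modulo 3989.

2211

(813)^5 ≡ 3632 (mod 3989)
3632 + 2568 = 6200 ≡ 2211 (mod 3989)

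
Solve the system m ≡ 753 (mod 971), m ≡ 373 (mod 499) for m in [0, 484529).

86201

971⁻¹ mod 499: 971*462 ≡ 1 (mod 499), so 971⁻¹ ≡ 462.
m = 753 + 971*((373 − 753)*462 mod 499) = 753 + 971*88 = 86201.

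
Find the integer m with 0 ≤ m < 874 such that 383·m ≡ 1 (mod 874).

874 = 2*383 + 108
383 = 3*108 + 59
108 = 1*59 + 49
59 = 1*49 + 10
49 = 4*10 + 9
10 = 1*9 + 1
9 = 9*1 + 0
gcd(383, 874) = 1, so the inverse exists.
Back-substitute for 1:
1 = 1*10 − 1*9
  = −1*49 + 5*10
  = 5*59 − 6*49
  = −6*108 + 11*59
  = 11*383 − 39*108
  = −39*874 + 89*383
So 383⁻¹ ≡ 89 (mod 874).

89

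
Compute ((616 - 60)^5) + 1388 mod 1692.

616 - 60 = 556
(556)^5 ≡ 508 (mod 1692)
508 + 1388 = 1896 ≡ 204 (mod 1692)

204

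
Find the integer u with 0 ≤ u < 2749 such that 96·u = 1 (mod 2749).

Run the extended Euclidean algorithm:
2749 = 28*96 + 61
96 = 1*61 + 35
61 = 1*35 + 26
35 = 1*26 + 9
26 = 2*9 + 8
9 = 1*8 + 1
8 = 8*1 + 0
gcd(96, 2749) = 1, so the inverse exists.
Back-substitute for 1:
1 = 1*9 − 1*8
  = −1*26 + 3*9
  = 3*35 − 4*26
  = −4*61 + 7*35
  = 7*96 − 11*61
  = −11*2749 + 315*96
So 96⁻¹ ≡ 315 (mod 2749).

315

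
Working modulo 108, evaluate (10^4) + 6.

(10)^4 ≡ 64 (mod 108)
64 + 6 = 70

70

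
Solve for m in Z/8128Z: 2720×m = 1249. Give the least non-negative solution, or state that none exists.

no solution

gcd(2720, 8128) = 32, and 32 does not divide 1249.
So the congruence has no solution.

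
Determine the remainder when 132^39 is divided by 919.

375

39 in binary is 100111, i.e. 39 = 32 + 4 + 2 + 1.
132^1 ≡ 132 (mod 919)
132^2 ≡ 132^2 = 17424 ≡ 882 (mod 919)
132^4 ≡ 882^2 = 777924 ≡ 450 (mod 919)
132^8 ≡ 450^2 = 202500 ≡ 320 (mod 919)
132^16 ≡ 320^2 = 102400 ≡ 391 (mod 919)
132^32 ≡ 391^2 = 152881 ≡ 327 (mod 919)
132^39 = 132^32 × 132^4 × 132^2 × 132^1 ≡ 327 × 450 × 882 × 132 (mod 919).
Accumulate the product:
327 × 450 = 147150 ≡ 110
110 × 882 = 97020 ≡ 525
525 × 132 = 69300 ≡ 375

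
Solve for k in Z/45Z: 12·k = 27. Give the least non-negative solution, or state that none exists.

gcd(12, 45) = 3, and 3 | 27, so solutions exist.
Divide through by 3: 4·k = 9 (mod 15).
4⁻¹ ≡ 4 (mod 15).
k ≡ 4·9 ≡ 6 (mod 15).
The smallest non-negative solution is k = 6.

6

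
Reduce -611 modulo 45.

19

-611 = -14*45 + 19, so -611 ≡ 19 (mod 45).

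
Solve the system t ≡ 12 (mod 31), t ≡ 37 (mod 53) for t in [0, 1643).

31⁻¹ mod 53: 31·12 ≡ 1 (mod 53), so 31⁻¹ ≡ 12.
t = 12 + 31·((37 − 12)·12 mod 53) = 12 + 31·35 = 1097.
Check: 1097 mod 31 = 12, 1097 mod 53 = 37. ✓

1097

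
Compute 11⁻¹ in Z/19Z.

7

Run the extended Euclidean algorithm:
19 = 1*11 + 8
11 = 1*8 + 3
8 = 2*3 + 2
3 = 1*2 + 1
2 = 2*1 + 0
gcd(11, 19) = 1, so the inverse exists.
Back-substitute for 1:
1 = 1*3 − 1*2
  = −1*8 + 3*3
  = 3*11 − 4*8
  = −4*19 + 7*11
So 11⁻¹ ≡ 7 (mod 19).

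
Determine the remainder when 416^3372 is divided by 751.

416^1 ≡ 416 (mod 751)
416^2 ≡ 416^2 = 173056 ≡ 326 (mod 751)
416^4 ≡ 326^2 = 106276 ≡ 385 (mod 751)
416^8 ≡ 385^2 = 148225 ≡ 278 (mod 751)
416^16 ≡ 278^2 = 77284 ≡ 682 (mod 751)
416^32 ≡ 682^2 = 465124 ≡ 255 (mod 751)
416^64 ≡ 255^2 = 65025 ≡ 439 (mod 751)
416^128 ≡ 439^2 = 192721 ≡ 465 (mod 751)
416^256 ≡ 465^2 = 216225 ≡ 688 (mod 751)
416^512 ≡ 688^2 = 473344 ≡ 214 (mod 751)
416^1024 ≡ 214^2 = 45796 ≡ 736 (mod 751)
416^2048 ≡ 736^2 = 541696 ≡ 225 (mod 751)
416^3372 = 416^2048 · 416^1024 · 416^256 · 416^32 · 416^8 · 416^4 ≡ 225 · 736 · 688 · 255 · 278 · 385 (mod 751).
Accumulate the product:
225 · 736 = 165600 ≡ 380
380 · 688 = 261440 ≡ 92
92 · 255 = 23460 ≡ 179
179 · 278 = 49762 ≡ 196
196 · 385 = 75460 ≡ 360

360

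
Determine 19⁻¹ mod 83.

83 = 4·19 + 7
19 = 2·7 + 5
7 = 1·5 + 2
5 = 2·2 + 1
2 = 2·1 + 0
gcd(19, 83) = 1, so the inverse exists.
Bézout: 1 = −8·83 + 35·19.
So 19⁻¹ ≡ 35 (mod 83).

35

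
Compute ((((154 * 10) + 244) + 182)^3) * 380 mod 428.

184

154 * 10 = 1540 ≡ 256 (mod 428)
256 + 244 = 500 ≡ 72 (mod 428)
72 + 182 = 254
(254)^3 ≡ 228 (mod 428)
228 * 380 = 86640 ≡ 184 (mod 428)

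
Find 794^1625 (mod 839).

458

Using repeated squaring:
1625 in binary is 11001011001, i.e. 1625 = 1024 + 512 + 64 + 16 + 8 + 1.
794^1 ≡ 794 (mod 839)
794^2 ≡ 794^2 = 630436 ≡ 347 (mod 839)
794^4 ≡ 347^2 = 120409 ≡ 432 (mod 839)
794^8 ≡ 432^2 = 186624 ≡ 366 (mod 839)
794^16 ≡ 366^2 = 133956 ≡ 555 (mod 839)
794^32 ≡ 555^2 = 308025 ≡ 112 (mod 839)
794^64 ≡ 112^2 = 12544 ≡ 798 (mod 839)
794^128 ≡ 798^2 = 636804 ≡ 3 (mod 839)
794^256 ≡ 3^2 = 9 (mod 839)
794^512 ≡ 9^2 = 81 (mod 839)
794^1024 ≡ 81^2 = 6561 ≡ 688 (mod 839)
794^1625 = 794^1024 · 794^512 · 794^64 · 794^16 · 794^8 · 794^1 ≡ 688 · 81 · 798 · 555 · 366 · 794 (mod 839).
Accumulate the product:
688 · 81 = 55728 ≡ 354
354 · 798 = 282492 ≡ 588
588 · 555 = 326340 ≡ 808
808 · 366 = 295728 ≡ 400
400 · 794 = 317600 ≡ 458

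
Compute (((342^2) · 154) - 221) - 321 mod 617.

(342)^2 ≡ 351 (mod 617)
351 · 154 = 54054 ≡ 375 (mod 617)
375 - 221 = 154
154 - 321 = -167 ≡ 450 (mod 617)

450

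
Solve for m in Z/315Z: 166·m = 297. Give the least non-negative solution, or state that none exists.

gcd(166, 315) = 1, so a unique solution mod 315 exists.
166⁻¹ ≡ 241 (mod 315).
m ≡ 241·297 ≡ 72 (mod 315).

72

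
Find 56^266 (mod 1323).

49

56^1 ≡ 56 (mod 1323)
56^2 ≡ 56^2 = 3136 ≡ 490 (mod 1323)
56^4 ≡ 490^2 = 240100 ≡ 637 (mod 1323)
56^8 ≡ 637^2 = 405769 ≡ 931 (mod 1323)
56^16 ≡ 931^2 = 866761 ≡ 196 (mod 1323)
56^32 ≡ 196^2 = 38416 ≡ 49 (mod 1323)
56^64 ≡ 49^2 = 2401 ≡ 1078 (mod 1323)
56^128 ≡ 1078^2 = 1162084 ≡ 490 (mod 1323)
56^256 ≡ 490^2 = 240100 ≡ 637 (mod 1323)
56^266 = 56^256 * 56^8 * 56^2 ≡ 637 * 931 * 490 (mod 1323).
Accumulate the product:
637 * 931 = 593047 ≡ 343
343 * 490 = 168070 ≡ 49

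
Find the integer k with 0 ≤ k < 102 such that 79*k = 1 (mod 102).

By the extended Euclidean algorithm:
102 = 1·79 + 23
79 = 3·23 + 10
23 = 2·10 + 3
10 = 3·3 + 1
3 = 3·1 + 0
gcd(79, 102) = 1, so the inverse exists.
Back-substitute for 1:
1 = 1·10 − 3·3
  = −3·23 + 7·10
  = 7·79 − 24·23
  = −24·102 + 31·79
So 79⁻¹ ≡ 31 (mod 102).

31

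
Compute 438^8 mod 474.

246

438^1 ≡ 438 (mod 474)
438^2 ≡ 438^2 = 191844 ≡ 348 (mod 474)
438^4 ≡ 348^2 = 121104 ≡ 234 (mod 474)
438^8 ≡ 234^2 = 54756 ≡ 246 (mod 474)
So 438^8 ≡ 246 (mod 474).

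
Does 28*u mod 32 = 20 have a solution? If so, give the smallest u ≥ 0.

gcd(28, 32) = 4, and 4 | 20, so solutions exist.
Divide through by 4: 7*u ≡ 5 mod 8.
7⁻¹ ≡ 7 (mod 8).
u ≡ 7*5 ≡ 3 (mod 8).
The smallest non-negative solution is u = 3.

3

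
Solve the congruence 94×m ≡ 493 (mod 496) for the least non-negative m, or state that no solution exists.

gcd(94, 496) = 2, and 2 does not divide 493.
So the congruence has no solution.

no solution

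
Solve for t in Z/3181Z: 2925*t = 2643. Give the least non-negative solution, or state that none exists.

gcd(2925, 3181) = 1, so a unique solution mod 3181 exists.
2925⁻¹ ≡ 1255 (mod 3181).
t ≡ 1255*2643 ≡ 2363 (mod 3181).

2363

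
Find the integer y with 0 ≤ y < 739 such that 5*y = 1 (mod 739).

148

Apply the Euclidean algorithm and back-substitute:
739 = 147*5 + 4
5 = 1*4 + 1
4 = 4*1 + 0
gcd(5, 739) = 1, so the inverse exists.
Back-substitute for 1:
1 = 1*5 − 1*4
  = −1*739 + 148*5
So 5⁻¹ ≡ 148 (mod 739).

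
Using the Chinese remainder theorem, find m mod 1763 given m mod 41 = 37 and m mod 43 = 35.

78

41⁻¹ mod 43: 41×21 ≡ 1 (mod 43), so 41⁻¹ ≡ 21.
m = 37 + 41×((35 − 37)×21 mod 43) = 37 + 41×1 = 78.
Check: 78 mod 41 = 37, 78 mod 43 = 35. ✓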